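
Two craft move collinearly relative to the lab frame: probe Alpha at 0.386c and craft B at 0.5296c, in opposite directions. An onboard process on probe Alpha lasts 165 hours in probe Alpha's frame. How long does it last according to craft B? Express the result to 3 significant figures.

254 hours

Speed of probe Alpha in craft B's frame: u = (v_A + v_B)/(1 + v_A v_B/c²) = (0.386 + 0.5296)/(1 + 0.386×0.5296) = 0.9156/1.2044256 = 0.7602; |u| = 0.7602c.
γ for this relative speed: γ = 1/√(1 − 0.577904) = 1.5392.
Probe Alpha's interval is proper; time dilation gives Δt_B = γΔτ = 1.5392 × 165 hours = 254 hours.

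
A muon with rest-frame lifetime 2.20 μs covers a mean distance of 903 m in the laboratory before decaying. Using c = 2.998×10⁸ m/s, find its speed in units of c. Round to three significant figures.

0.808c

d = βγcτ ⇒ βγ = d/(cτ) = 903.0 m / (659.56 m) = 1.3691.
β = (βγ)/√(1+(βγ)²) = 1.3691/√2.87443 = 0.808.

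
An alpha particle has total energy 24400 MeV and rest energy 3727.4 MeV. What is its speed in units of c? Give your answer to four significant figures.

0.9883c

γ = E/(mc²) = 24400/3727.4 = 6.5461.
β = √(1 − 1/γ²) = √(1 − 0.0233364) = √0.9766636 = 0.9883.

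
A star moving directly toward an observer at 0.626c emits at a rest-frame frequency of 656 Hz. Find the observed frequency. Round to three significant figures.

1370 Hz

Relativistic Doppler (source moving toward): f_obs = f_src · √((1+β)/(1−β)).
With β = 0.626: factor = √(1.626/0.374) = 2.0851.
f_obs = 656 × 2.0851 = 1370 Hz.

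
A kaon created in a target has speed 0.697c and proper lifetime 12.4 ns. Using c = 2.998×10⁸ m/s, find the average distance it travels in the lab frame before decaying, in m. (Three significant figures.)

3.61 m

With β = 0.697, γ = 1/√(1 − 0.697²) = 1/√0.514191 = 1.3946.
Lab-frame lifetime: Δt = γτ = 1.3946 × 12.4 ns = 17.293 ns.
Distance: d = vΔt = 0.697 × 2.998×10⁸ m/s × 1.7293×10^-8 s = 3.61 m.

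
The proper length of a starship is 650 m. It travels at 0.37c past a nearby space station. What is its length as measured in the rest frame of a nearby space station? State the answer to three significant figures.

604 m

γ = 1/√(1 − β²) = 1/√(1 − 0.1369) = 1/√0.8631 = 1/0.929032 = 1.0764.
Along the direction of motion the measured length is L₀/γ = 650/1.0764 = 604 m.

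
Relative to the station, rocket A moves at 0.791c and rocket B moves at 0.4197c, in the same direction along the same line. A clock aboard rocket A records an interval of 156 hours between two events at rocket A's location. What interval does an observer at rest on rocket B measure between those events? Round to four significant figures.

187.7 hours

The velocity of rocket A relative to rocket B is (0.791 − 0.4197)c / (1 − 0.791×0.4197) = 0.55582c; relative speed 0.55582c.
γ for this relative speed: γ = 1/√(1 − 0.308936) = 1.2029.
The clock on rocket A records proper time, so rocket B measures Δt = γΔτ = 1.2029 × 156 = 187.7 hours.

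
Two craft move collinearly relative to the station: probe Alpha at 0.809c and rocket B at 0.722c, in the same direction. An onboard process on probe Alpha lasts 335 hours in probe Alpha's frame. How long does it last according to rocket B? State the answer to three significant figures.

Speed of probe Alpha in rocket B's frame: u = (v_A − v_B)/(1 − v_A v_B/c²) = (0.809 − 0.722)/(1 − 0.809×0.722) = 0.087/0.415902 = 0.20918; |u| = 0.20918c.
At |u| = 0.20918c, γ = (1 − 0.0437563)^(−1/2) = 1.0226.
Probe Alpha's interval is proper; time dilation gives Δt_B = γΔτ = 1.0226 × 335 hours = 343 hours.

343 hours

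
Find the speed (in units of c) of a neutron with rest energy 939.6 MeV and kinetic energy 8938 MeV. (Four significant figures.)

K = (γ−1)mc², so γ = 1 + 8938/939.6 = 10.513.
Then v/c = √(1 − γ⁻²) = √(1 − 0.00904788) = √0.99095212 = 0.9955.

0.9955c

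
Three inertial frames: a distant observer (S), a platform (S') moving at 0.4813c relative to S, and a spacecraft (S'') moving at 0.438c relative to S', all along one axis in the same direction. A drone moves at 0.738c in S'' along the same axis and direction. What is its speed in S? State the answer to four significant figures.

0.9596c

Compose velocities in two stages. Stage 1 (into S'): u₁ = (0.738+0.438)/(1+0.738×0.438) = 0.88872.
Stage 2 (into S): u = (0.88872+0.4813)/(1+0.88872×0.4813) = 0.95957, so the speed is 0.9596c.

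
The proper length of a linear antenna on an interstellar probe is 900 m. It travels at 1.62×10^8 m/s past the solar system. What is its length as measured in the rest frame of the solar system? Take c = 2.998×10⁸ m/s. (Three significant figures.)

757 m

β = v/c = (1.62×10^8 m/s)/(2.998×10⁸ m/s) = 0.54036.
γ = 1/√(1 − β²) = 1/√(1 − 0.2919889296) = 1/√0.7080110704 = 1/0.841434 = 1.1884.
Length contraction: L = L₀/γ = 900/1.1884 = 757 m.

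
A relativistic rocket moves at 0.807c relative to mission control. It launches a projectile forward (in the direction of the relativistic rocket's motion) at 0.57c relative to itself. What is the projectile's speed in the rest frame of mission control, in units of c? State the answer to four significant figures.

Relativistic velocity addition: u = (u' + v)/(1 + u'v/c²), with u' = 0.57c and v = 0.807c.
Numerator: 0.57 + 0.807 = 1.377. Denominator: 1 + (0.57)(0.807) = 1.45999.
u = 1.377/1.45999 = 0.94316, so the speed is 0.9432c.

0.9432c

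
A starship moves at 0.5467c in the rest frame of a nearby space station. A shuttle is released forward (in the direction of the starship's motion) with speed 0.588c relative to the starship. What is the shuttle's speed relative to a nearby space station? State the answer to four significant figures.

Relativistic velocity addition: u = (u' + v)/(1 + u'v/c²), with u' = 0.588c and v = 0.5467c.
Numerator: 0.588 + 0.5467 = 1.1347. Denominator: 1 + (0.588)(0.5467) = 1.3214596.
u = 1.1347/1.3214596 = 0.85867, so the speed is 0.8587c.

0.8587c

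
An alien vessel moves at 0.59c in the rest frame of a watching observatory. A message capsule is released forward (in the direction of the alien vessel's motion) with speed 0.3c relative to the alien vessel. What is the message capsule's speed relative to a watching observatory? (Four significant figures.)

0.7562c

Relativistic velocity addition: u = (u' + v)/(1 + u'v/c²), with u' = 0.3c and v = 0.59c.
Numerator: 0.3 + 0.59 = 0.89. Denominator: 1 + (0.3)(0.59) = 1.177.
u = 0.89/1.177 = 0.75616, so the speed is 0.7562c.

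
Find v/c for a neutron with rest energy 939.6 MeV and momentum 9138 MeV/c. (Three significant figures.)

βγ = pc/(mc²) = 9138/939.6 = 9.7254.
Since γ² = 1 + (βγ)² = 95.5834, γ = √95.5834 = 9.77668, and β = (βγ)/γ = 9.7254/9.77668 = 0.995.

0.995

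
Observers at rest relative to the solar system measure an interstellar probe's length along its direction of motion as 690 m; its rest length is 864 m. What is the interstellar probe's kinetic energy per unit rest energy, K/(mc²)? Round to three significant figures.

0.252

Length contraction gives γ = L₀/L = 864/690 = 1.25217.
K/(mc²) = γ − 1 = 1.25217 − 1 = 0.252.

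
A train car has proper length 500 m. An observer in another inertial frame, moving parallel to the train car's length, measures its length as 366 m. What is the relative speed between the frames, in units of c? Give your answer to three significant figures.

Length contraction gives γ = L₀/L = 500/366 = 1.3661.
β = √(1 − 1/γ²) = √0.46416 = 0.681.

0.681c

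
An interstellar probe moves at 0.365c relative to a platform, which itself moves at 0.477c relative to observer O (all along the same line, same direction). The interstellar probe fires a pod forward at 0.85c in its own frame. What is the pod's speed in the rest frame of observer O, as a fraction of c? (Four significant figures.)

0.9736c

Compose velocities in two stages. Stage 1 (into S'): u₁ = (0.85+0.365)/(1+0.85×0.365) = 0.9273.
Stage 2 (into S): u = (0.9273+0.477)/(1+0.9273×0.477) = 0.97364, so the speed is 0.9736c.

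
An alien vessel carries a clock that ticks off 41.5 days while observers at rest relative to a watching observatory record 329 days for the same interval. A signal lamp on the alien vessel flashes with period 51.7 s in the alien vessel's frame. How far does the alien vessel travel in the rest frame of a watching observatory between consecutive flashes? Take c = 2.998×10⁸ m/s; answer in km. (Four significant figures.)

1.219×10^8 km

γ = Δt/Δτ = 329/41.5 = 7.92771.
β = √(1 − 1/γ²) = 0.99201. Lab-frame period = γτ = 7.92771×51.7 s = 409.86 s. Distance = βc × γτ = 0.99201 × 2.998×10⁸ m/s × 409.86 s = 1.2189×10^11 m = 1.219×10^8 km.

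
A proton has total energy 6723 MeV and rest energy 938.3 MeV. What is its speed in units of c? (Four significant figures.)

Total energy E = γmc² gives γ = 6723/938.3 = 7.1651.
Hence β = √(1 − 1/γ²) = √(1 − 0.0194785) = √0.9805215 = 0.9902.

0.9902c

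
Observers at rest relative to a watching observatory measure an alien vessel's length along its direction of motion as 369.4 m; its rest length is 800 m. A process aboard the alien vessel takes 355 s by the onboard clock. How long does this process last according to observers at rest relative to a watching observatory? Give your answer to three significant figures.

Length contraction gives γ = L₀/L = 800/369.4 = 2.16567.
The same γ dilates the second interval: 2.16567 × 355 s = 769 s.

769 s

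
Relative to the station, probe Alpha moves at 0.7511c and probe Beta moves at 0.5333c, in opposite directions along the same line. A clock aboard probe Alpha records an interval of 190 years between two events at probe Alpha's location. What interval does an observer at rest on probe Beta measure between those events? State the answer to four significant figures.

476.5 years

The velocity of probe Alpha relative to probe Beta is (0.7511 + 0.5333)c / (1 + 0.7511×0.5333) = 0.91706c; relative speed 0.91706c.
γ for this relative speed: γ = 1/√(1 − 0.840999) = 2.5078.
Probe Alpha's interval is proper; time dilation gives Δt_B = γΔτ = 2.5078 × 190 years = 476.5 years.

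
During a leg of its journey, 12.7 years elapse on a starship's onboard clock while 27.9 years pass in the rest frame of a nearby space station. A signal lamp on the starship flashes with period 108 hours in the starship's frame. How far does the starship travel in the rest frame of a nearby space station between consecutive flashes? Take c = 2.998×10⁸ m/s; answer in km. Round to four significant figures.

From Δt = γΔτ: γ = 27.9/12.7 = 2.19685.
β = √(1 − 1/γ²) = 0.89039. Lab-frame period = γτ = 2.19685×108 hours = 237.26 hours. Distance = βc × γτ = 0.89039 × 2.998×10⁸ m/s × 854136 s = 2.2800×10^14 m = 2.280×10^11 km.

2.280×10^11 km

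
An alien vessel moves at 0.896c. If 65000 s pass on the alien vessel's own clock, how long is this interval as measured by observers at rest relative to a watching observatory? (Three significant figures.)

γ = 1/√(1 − β²) = 1/√(1 − 0.802816) = 1/√0.197184 = 1/0.444054 = 2.252.
The onboard clock measures proper time, so the interval in the rest frame of a watching observatory is dilated: Δt = γ·Δτ = 2.252 × 65000 s = 1.46×10^5 s.

1.46×10^5 s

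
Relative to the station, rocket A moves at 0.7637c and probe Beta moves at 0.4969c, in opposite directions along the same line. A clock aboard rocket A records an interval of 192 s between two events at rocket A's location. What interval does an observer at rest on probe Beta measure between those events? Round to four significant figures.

472.8 s

Speed of rocket A in probe Beta's frame: u = (v_A + v_B)/(1 + v_A v_B/c²) = (0.7637 + 0.4969)/(1 + 0.7637×0.4969) = 1.2606/1.37948253 = 0.91382; |u| = 0.91382c.
At |u| = 0.91382c, γ = (1 − 0.835067)^(−1/2) = 2.4623.
The clock on rocket A records proper time, so probe Beta measures Δt = γΔτ = 2.4623 × 192 = 472.8 s.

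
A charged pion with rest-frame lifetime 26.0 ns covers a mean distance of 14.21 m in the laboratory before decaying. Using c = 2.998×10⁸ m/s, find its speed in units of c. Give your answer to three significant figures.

Let x = d/(cτ) = 14.21 m / (2.998×10⁸ m/s × 2.600×10^-8 s) = 1.823. Since d = βγcτ, x = βγ = β/√(1−β²).
Solving: β² = x²/(1+x²) = 3.32333/4.32333 = 0.768697, so β = 0.877.

0.877c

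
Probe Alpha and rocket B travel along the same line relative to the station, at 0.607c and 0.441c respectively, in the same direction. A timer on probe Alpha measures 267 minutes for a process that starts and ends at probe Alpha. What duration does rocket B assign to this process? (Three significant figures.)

274 minutes

Transform probe Alpha's velocity into rocket B's frame: (0.607 − 0.441)/(1 − 0.607·0.441) = 0.166/0.732313, so the relative speed is 0.22668c.
γ for this relative speed: γ = 1/√(1 − 0.0513838) = 1.0267.
The clock on probe Alpha records proper time, so rocket B measures Δt = γΔτ = 1.0267 × 267 = 274 minutes.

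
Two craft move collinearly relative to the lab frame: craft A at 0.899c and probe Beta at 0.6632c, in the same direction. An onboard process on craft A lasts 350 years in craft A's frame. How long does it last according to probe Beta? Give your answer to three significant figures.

431 years

The velocity of craft A relative to probe Beta is (0.899 − 0.6632)c / (1 − 0.899×0.6632) = 0.58398c; relative speed 0.58398c.
At |u| = 0.58398c, γ = (1 − 0.341033)^(−1/2) = 1.2319.
Craft A's interval is proper; time dilation gives Δt_B = γΔτ = 1.2319 × 350 years = 431 years.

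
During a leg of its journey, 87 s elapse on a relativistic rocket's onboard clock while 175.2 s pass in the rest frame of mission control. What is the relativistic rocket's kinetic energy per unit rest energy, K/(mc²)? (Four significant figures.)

The time-dilation ratio gives γ = 175.2/87 = 2.01379.
Since K = (γ−1)mc², K/(mc²) = 2.01379 − 1 = 1.014.

1.014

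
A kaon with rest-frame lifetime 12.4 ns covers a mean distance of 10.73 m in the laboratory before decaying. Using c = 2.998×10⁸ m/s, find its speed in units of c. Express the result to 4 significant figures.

d = βγcτ ⇒ βγ = d/(cτ) = 10.73 m / (3.71752 m) = 2.8863.
β = (βγ)/√(1+(βγ)²) = 2.8863/√9.33073 = 0.9449.

0.9449c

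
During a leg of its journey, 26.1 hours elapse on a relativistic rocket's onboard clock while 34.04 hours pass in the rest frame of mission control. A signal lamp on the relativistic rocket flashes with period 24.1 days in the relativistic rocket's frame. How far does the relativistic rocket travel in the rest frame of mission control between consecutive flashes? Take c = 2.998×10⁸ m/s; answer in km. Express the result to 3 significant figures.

5.23×10^11 km

From Δt = γΔτ: γ = 34.04/26.1 = 1.30421.
β = √(1 − 1/γ²) = 0.64195. Lab-frame period = γτ = 1.30421×24.1 days = 31.431 days. Distance = βc × γτ = 0.64195 × 2.998×10⁸ m/s × 2715638.4 s = 5.2264×10^14 m = 5.23×10^11 km.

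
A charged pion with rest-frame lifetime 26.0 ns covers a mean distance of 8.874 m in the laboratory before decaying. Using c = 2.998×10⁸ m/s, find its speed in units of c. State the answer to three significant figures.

0.751c

Let x = d/(cτ) = 8.874 m / (2.998×10⁸ m/s × 2.600×10^-8 s) = 1.1385. Since d = βγcτ, x = βγ = β/√(1−β²).
Solving: β² = x²/(1+x²) = 1.29618/2.29618 = 0.564494, so β = 0.751.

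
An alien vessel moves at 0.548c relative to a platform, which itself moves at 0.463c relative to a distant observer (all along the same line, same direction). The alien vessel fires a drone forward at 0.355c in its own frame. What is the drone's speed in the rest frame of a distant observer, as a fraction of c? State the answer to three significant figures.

0.903c

First combine the drone and alien vessel (S''→S'): u₁ = (0.355 + 0.548)/(1 + 0.355×0.548) = 0.903/1.19454 = 0.75594.
Then combine with the platform (S'→S): u = (0.75594 + 0.463)/(1 + 0.75594×0.463) = 1.21894/1.35000022 = 0.90292.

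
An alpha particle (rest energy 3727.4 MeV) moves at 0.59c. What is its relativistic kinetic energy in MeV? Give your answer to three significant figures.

889 MeV

β² = 0.3481, so γ = 1/√0.6519 = 1.23854.
Kinetic energy: K = (γ − 1)mc² = (1.23854 − 1) × 3727.4 MeV = 0.23854 × 3727.4 = 889 MeV.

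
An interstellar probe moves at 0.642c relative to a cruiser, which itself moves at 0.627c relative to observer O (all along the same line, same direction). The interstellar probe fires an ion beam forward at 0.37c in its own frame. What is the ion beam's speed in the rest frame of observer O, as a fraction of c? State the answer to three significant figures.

Apply u = (u'+v)/(1+u'v) twice. Ion beam in the cruiser frame: (0.37+0.642)/(1+0.37·0.642) = 1.012/1.23754 = 0.81775c.
That velocity, transformed to the rest frame of observer O: (0.81775+0.627)/(1+0.81775·0.627) = 1.44475/1.51272925 = 0.95506c.

0.955c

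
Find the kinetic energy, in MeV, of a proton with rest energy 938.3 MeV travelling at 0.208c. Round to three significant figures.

21.0 MeV

With β = 0.208, γ = 1/√(1 − 0.208²) = 1/√0.956736 = 1.02236.
Kinetic energy: K = (γ − 1)mc² = (1.02236 − 1) × 938.3 MeV = 0.02236 × 938.3 = 21.0 MeV.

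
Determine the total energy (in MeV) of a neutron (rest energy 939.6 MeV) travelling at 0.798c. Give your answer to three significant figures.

1560 MeV

β² = 0.636804, so γ = 1/√0.363196 = 1.6593.
Total energy: E = γmc² = 1.6593 × 939.6 MeV = 1560 MeV.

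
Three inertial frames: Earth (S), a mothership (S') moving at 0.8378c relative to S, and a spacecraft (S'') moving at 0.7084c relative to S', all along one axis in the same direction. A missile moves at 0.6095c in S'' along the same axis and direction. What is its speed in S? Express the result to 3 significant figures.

Apply u = (u'+v)/(1+u'v) twice. Missile in the mothership frame: (0.6095+0.7084)/(1+0.6095·0.7084) = 1.3179/1.4317698 = 0.92047c.
That velocity, transformed to the rest frame of Earth: (0.92047+0.8378)/(1+0.92047·0.8378) = 1.75827/1.771169766 = 0.99272c.

0.993c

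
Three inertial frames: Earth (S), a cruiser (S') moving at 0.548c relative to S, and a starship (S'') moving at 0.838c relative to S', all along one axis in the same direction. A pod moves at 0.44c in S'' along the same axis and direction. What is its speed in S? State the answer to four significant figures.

0.9802c

Apply u = (u'+v)/(1+u'v) twice. Pod in the cruiser frame: (0.44+0.838)/(1+0.44·0.838) = 1.278/1.36872 = 0.93372c.
That velocity, transformed to the rest frame of Earth: (0.93372+0.548)/(1+0.93372·0.548) = 1.48172/1.51167856 = 0.98018c.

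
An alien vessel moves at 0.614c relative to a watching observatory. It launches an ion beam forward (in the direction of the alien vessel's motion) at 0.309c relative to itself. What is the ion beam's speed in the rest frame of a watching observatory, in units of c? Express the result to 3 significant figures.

0.776c

In units of c, u = (u' + v)/(1 + u'v) with u' = 0.309 and v = 0.614.
Numerator: 0.309 + 0.614 = 0.923. Denominator: 1 + (0.309)(0.614) = 1.189726.
u = 0.923/1.189726 = 0.77581, so the speed is 0.776c.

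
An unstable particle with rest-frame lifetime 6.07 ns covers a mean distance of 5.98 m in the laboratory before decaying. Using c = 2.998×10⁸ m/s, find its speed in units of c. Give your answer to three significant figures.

Let x = d/(cτ) = 5.980 m / (2.998×10⁸ m/s × 6.070×10^-9 s) = 3.2861. Since d = βγcτ, x = βγ = β/√(1−β²).
Solving: β² = x²/(1+x²) = 10.7985/11.7985 = 0.915243, so β = 0.957.

0.957c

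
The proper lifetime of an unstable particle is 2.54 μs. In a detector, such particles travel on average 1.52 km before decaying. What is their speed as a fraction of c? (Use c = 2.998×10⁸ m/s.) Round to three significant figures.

0.894c

d = βγcτ ⇒ βγ = d/(cτ) = 1520 m / (761.492 m) = 1.9961.
β = (βγ)/√(1+(βγ)²) = 1.9961/√4.98442 = 0.894.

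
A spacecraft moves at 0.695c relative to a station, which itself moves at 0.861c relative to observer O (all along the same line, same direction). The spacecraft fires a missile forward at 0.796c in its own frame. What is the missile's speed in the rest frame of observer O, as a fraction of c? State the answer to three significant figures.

0.997c

Compose velocities in two stages. Stage 1 (into S'): u₁ = (0.796+0.695)/(1+0.796×0.695) = 0.95994.
Stage 2 (into S): u = (0.95994+0.861)/(1+0.95994×0.861) = 0.99695, so the speed is 0.997c.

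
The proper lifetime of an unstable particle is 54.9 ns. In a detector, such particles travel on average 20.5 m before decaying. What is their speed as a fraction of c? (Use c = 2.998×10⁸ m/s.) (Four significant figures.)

0.7798c

Lab distance = (lab lifetime)·v = γτ·βc, so βγ = d/(cτ) = 20.50/(2.998×10⁸ × 5.490×10^-8) = 1.2455.
With βγ = 1.2455: γ² = 1 + (βγ)² = 2.55127, and β = (βγ)/γ = 1.2455/1.59727 = 0.7798.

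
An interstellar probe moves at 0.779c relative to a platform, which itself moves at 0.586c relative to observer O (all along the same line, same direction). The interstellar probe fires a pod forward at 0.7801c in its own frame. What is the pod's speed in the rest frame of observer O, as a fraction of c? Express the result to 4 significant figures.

Apply u = (u'+v)/(1+u'v) twice. Pod in the platform frame: (0.7801+0.779)/(1+0.7801·0.779) = 1.5591/1.6076979 = 0.96977c.
That velocity, transformed to the rest frame of observer O: (0.96977+0.586)/(1+0.96977·0.586) = 1.55577/1.56828522 = 0.99202c.

0.9920c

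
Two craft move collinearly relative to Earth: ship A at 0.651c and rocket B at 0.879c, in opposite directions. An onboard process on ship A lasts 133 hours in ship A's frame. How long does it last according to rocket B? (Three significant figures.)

The velocity of ship A relative to rocket B is (0.651 + 0.879)c / (1 + 0.651×0.879) = 0.97314c; relative speed 0.97314c.
At |u| = 0.97314c, γ = (1 − 0.947001)^(−1/2) = 4.3438.
Ship A's interval is proper; time dilation gives Δt_B = γΔτ = 4.3438 × 133 hours = 578 hours.

578 hours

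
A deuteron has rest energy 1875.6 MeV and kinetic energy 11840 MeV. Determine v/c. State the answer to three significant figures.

γ = 1 + K/(mc²) = 1 + 11840/1875.6 = 7.3126.
β = √(1 − 1/γ²) = √(1 − 0.0187006) = √0.9812994 = 0.991.

0.991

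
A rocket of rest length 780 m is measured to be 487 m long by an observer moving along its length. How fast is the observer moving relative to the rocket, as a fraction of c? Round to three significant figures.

0.781c

Length contraction gives γ = L₀/L = 780/487 = 1.6016.
β = √(1 − 1/γ²) = √0.610155 = 0.781.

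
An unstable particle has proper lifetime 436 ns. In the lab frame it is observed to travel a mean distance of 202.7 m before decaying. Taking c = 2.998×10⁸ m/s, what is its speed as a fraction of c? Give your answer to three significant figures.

Lab distance = (lab lifetime)·v = γτ·βc, so βγ = d/(cτ) = 202.7/(2.998×10⁸ × 4.360×10^-7) = 1.5507.
With βγ = 1.5507: γ² = 1 + (βγ)² = 3.40467, and β = (βγ)/γ = 1.5507/1.84517 = 0.840.

0.840c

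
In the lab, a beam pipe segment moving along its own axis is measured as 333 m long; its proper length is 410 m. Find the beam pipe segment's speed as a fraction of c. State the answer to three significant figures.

Length contraction gives γ = L₀/L = 410/333 = 1.2312.
β = √(1 − 1/γ²) = √0.340306 = 0.583.

0.583c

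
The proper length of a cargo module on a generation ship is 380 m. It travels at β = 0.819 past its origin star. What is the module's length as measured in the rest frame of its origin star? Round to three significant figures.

218 m

Lorentz factor: γ = (1 − 0.670761)^(−1/2) = 1.7428.
Along the direction of motion the measured length is L₀/γ = 380/1.7428 = 218 m.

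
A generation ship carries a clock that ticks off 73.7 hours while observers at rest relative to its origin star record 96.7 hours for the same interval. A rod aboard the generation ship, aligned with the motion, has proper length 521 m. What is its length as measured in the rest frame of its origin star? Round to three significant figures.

From Δt = γΔτ: γ = 96.7/73.7 = 1.31208.
The rod contracts by the same γ: 521 m / 1.31208 = 397 m.

397 m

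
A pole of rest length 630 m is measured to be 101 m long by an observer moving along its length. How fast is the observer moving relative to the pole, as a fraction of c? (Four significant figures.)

Length contraction gives γ = L₀/L = 630/101 = 6.2376.
β = √(1 − 1/γ²) = √0.974298 = 0.9871.

0.9871c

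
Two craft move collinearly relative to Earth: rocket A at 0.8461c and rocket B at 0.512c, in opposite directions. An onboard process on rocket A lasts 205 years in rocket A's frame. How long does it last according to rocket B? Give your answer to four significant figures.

The velocity of rocket A relative to rocket B is (0.8461 + 0.512)c / (1 + 0.8461×0.512) = 0.9476c; relative speed 0.9476c.
γ for this relative speed: γ = 1/√(1 − 0.897946) = 3.1303.
The clock on rocket A records proper time, so rocket B measures Δt = γΔτ = 3.1303 × 205 = 641.7 years.

641.7 years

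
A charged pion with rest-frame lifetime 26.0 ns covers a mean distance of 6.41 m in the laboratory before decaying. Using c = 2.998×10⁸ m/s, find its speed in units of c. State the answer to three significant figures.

Let x = d/(cτ) = 6.410 m / (2.998×10⁸ m/s × 2.600×10^-8 s) = 0.82234. Since d = βγcτ, x = βγ = β/√(1−β²).
Solving: β² = x²/(1+x²) = 0.676243/1.676243 = 0.403428, so β = 0.635.

0.635c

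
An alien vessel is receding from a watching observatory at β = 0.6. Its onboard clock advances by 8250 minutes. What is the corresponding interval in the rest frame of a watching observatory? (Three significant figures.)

γ = 1/√(1 − β²) = 1/√(1 − 0.36) = 1/√0.64 = 1/0.8 = 1.25.
Time dilation: Δt = γ·Δτ = 1.25 × 8250 = 10300 minutes.

10300 minutes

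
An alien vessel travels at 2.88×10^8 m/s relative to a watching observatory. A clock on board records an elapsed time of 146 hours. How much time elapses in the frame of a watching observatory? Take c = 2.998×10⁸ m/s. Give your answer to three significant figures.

526 hours

β = v/c = (2.88×10^8 m/s)/(2.998×10⁸ m/s) = 0.96064.
Lorentz factor: γ = (1 − 0.9228292096)^(−1/2) = 3.5998.
Time dilation: Δt = γ·Δτ = 3.5998 × 146 = 526 hours.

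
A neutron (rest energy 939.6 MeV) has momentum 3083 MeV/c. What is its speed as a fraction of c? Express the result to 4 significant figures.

0.9566c

βγ = pc/(mc²) = 3083/939.6 = 3.2812.
Since γ² = 1 + (βγ)² = 11.7663, γ = √11.7663 = 3.4302, and β = (βγ)/γ = 3.2812/3.4302 = 0.9566.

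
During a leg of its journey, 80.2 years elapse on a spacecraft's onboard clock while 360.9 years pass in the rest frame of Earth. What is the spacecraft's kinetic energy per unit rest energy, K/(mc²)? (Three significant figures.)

From Δt = γΔτ: γ = 360.9/80.2 = 4.5.
Since K = (γ−1)mc², K/(mc²) = 4.5 − 1 = 3.50.

3.50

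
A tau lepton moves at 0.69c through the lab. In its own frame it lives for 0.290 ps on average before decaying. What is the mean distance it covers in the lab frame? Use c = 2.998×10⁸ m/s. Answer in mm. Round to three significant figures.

With β = 0.69, γ = 1/√(1 − 0.69²) = 1/√0.5239 = 1.3816.
Lab-frame lifetime: Δt = γτ = 1.3816 × 0.290 ps = 0.40066 ps.
Distance: d = vΔt = 0.69 × 2.998×10⁸ m/s × 4.0066×10^-13 s = 8.29×10^-5 m = 0.0829 mm.

0.0829 mm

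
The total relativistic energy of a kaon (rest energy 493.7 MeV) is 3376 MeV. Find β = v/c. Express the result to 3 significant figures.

0.989

γ = E/(mc²) = 3376/493.7 = 6.8382.
β = √(1 − 1/γ²) = √(1 − 0.0213854) = √0.9786146 = 0.989.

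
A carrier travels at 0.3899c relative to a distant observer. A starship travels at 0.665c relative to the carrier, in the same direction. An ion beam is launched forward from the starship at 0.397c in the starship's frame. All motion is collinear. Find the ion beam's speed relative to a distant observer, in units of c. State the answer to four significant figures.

0.9266c

First combine the ion beam and starship (S''→S'): u₁ = (0.397 + 0.665)/(1 + 0.397×0.665) = 1.062/1.264005 = 0.84019.
Then combine with the carrier (S'→S): u = (0.84019 + 0.3899)/(1 + 0.84019×0.3899) = 1.23009/1.327590081 = 0.92656.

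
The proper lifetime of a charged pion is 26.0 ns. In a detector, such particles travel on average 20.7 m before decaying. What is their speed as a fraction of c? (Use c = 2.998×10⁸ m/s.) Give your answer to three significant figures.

0.936c

d = βγcτ ⇒ βγ = d/(cτ) = 20.70 m / (7.7948 m) = 2.6556.
β = (βγ)/√(1+(βγ)²) = 2.6556/√8.05221 = 0.936.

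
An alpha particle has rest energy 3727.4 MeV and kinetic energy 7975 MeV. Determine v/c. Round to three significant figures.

0.948

γ = 1 + K/(mc²) = 1 + 7975/3727.4 = 3.1396.
β = √(1 − 1/γ²) = √(1 − 0.10145) = √0.89855 = 0.948.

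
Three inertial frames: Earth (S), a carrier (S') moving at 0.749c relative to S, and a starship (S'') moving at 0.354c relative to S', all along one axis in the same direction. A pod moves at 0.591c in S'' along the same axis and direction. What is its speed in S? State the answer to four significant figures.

First combine the pod and starship (S''→S'): u₁ = (0.591 + 0.354)/(1 + 0.591×0.354) = 0.945/1.209214 = 0.7815.
Then combine with the carrier (S'→S): u = (0.7815 + 0.749)/(1 + 0.7815×0.749) = 1.5305/1.5853435 = 0.96541.

0.9654c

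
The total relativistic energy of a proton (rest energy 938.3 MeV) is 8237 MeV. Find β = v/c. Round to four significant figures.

γ = E/(mc²) = 8237/938.3 = 8.7786.
β = √(1 − 1/γ²) = √(1 − 0.0129763) = √0.9870237 = 0.9935.

0.9935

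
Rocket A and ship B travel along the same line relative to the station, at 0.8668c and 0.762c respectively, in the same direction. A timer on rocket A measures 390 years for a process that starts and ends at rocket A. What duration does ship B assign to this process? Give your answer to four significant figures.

Transform rocket A's velocity into ship B's frame: (0.8668 − 0.762)/(1 − 0.8668·0.762) = 0.1048/0.3394984, so the relative speed is 0.30869c.
γ for this relative speed: γ = 1/√(1 − 0.0952895) = 1.0513.
The clock on rocket A records proper time, so ship B measures Δt = γΔτ = 1.0513 × 390 = 410.0 years.

410.0 years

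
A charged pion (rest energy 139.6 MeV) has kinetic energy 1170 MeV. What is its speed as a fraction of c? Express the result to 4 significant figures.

γ = 1 + K/(mc²) = 1 + 1170/139.6 = 9.3811.
β = √(1 − 1/γ²) = √(1 − 0.011363) = √0.988637 = 0.9943.

0.9943c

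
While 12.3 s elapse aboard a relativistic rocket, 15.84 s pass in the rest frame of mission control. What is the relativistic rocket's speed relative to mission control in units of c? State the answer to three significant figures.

0.630c

γ = Δt/Δτ = 15.84/12.3 = 1.2878.
β = √(1 − 1/γ²) = √(1 − 0.60298) = √0.39702 = 0.630.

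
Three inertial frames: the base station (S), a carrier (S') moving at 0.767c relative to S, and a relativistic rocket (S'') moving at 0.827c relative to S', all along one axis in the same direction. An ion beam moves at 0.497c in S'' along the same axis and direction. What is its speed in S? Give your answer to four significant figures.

Compose velocities in two stages. Stage 1 (into S'): u₁ = (0.497+0.827)/(1+0.497×0.827) = 0.93833.
Stage 2 (into S): u = (0.93833+0.767)/(1+0.93833×0.767) = 0.99164, so the speed is 0.9916c.

0.9916c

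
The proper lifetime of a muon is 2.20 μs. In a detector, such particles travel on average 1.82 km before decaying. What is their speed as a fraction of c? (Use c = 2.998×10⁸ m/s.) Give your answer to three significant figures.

0.940c

Let x = d/(cτ) = 1820 m / (2.998×10⁸ m/s × 2.200×10^-6 s) = 2.7594. Since d = βγcτ, x = βγ = β/√(1−β²).
Solving: β² = x²/(1+x²) = 7.61429/8.61429 = 0.883914, so β = 0.940.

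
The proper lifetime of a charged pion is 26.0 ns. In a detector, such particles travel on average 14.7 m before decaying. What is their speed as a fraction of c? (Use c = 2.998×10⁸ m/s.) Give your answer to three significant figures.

0.883c

d = βγcτ ⇒ βγ = d/(cτ) = 14.70 m / (7.7948 m) = 1.8859.
β = (βγ)/√(1+(βγ)²) = 1.8859/√4.55662 = 0.883.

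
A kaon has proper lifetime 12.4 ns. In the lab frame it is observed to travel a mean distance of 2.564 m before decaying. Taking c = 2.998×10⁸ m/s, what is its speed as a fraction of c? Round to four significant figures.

d = βγcτ ⇒ βγ = d/(cτ) = 2.564 m / (3.71752 m) = 0.68971.
β = (βγ)/√(1+(βγ)²) = 0.68971/√1.4757 = 0.5678.

0.5678c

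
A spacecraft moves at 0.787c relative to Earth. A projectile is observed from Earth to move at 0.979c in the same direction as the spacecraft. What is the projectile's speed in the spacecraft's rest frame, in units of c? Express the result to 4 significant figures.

0.8365c

Transform to the spacecraft's frame: u' = (u − v)/(1 − uv/c²).
u' = (0.979 − 0.787)/(1 − 0.979×0.787) = 0.192/0.229527 = 0.8365.
Speed in the spacecraft's frame: 0.8365c (in the same direction).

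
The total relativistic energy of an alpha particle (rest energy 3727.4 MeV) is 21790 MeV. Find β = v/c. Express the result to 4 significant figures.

0.9853

γ = E/(mc²) = 21790/3727.4 = 5.8459.
β = √(1 − 1/γ²) = √(1 − 0.0292615) = √0.9707385 = 0.9853.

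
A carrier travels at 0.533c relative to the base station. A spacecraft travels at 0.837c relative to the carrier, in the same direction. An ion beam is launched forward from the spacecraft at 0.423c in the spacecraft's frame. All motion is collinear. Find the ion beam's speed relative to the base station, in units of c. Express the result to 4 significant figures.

Compose velocities in two stages. Stage 1 (into S'): u₁ = (0.423+0.837)/(1+0.423×0.837) = 0.93054.
Stage 2 (into S): u = (0.93054+0.533)/(1+0.93054×0.533) = 0.97832, so the speed is 0.9783c.

0.9783c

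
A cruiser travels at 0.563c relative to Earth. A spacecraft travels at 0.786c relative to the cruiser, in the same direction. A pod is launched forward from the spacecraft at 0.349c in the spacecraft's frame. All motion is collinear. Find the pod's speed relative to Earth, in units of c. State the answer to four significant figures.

0.9682c

Compose velocities in two stages. Stage 1 (into S'): u₁ = (0.349+0.786)/(1+0.349×0.786) = 0.89068.
Stage 2 (into S): u = (0.89068+0.563)/(1+0.89068×0.563) = 0.96818, so the speed is 0.9682c.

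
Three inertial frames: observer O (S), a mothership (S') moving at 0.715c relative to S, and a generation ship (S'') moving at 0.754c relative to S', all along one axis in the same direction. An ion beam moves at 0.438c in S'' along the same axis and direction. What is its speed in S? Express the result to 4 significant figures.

Compose velocities in two stages. Stage 1 (into S'): u₁ = (0.438+0.754)/(1+0.438×0.754) = 0.89607.
Stage 2 (into S): u = (0.89607+0.715)/(1+0.89607×0.715) = 0.98195, so the speed is 0.9819c.

0.9819c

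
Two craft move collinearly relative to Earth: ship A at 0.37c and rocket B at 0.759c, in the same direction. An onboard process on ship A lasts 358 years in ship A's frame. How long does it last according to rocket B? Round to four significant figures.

425.6 years

Speed of ship A in rocket B's frame: u = (v_A − v_B)/(1 − v_A v_B/c²) = (0.37 − 0.759)/(1 − 0.37×0.759) = −0.389/0.71917 = −0.5409; |u| = 0.5409c.
At |u| = 0.5409c, γ = (1 − 0.292573)^(−1/2) = 1.1889.
Ship A's interval is proper; time dilation gives Δt_B = γΔτ = 1.1889 × 358 years = 425.6 years.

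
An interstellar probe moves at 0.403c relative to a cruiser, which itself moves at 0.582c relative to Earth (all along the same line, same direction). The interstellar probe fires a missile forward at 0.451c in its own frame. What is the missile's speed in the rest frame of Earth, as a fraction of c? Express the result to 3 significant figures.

0.918c

Compose velocities in two stages. Stage 1 (into S'): u₁ = (0.451+0.403)/(1+0.451×0.403) = 0.72266.
Stage 2 (into S): u = (0.72266+0.582)/(1+0.72266×0.582) = 0.91839, so the speed is 0.918c.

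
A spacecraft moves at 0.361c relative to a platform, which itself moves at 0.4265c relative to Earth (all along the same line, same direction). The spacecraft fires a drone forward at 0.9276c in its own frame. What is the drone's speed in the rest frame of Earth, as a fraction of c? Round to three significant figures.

Compose velocities in two stages. Stage 1 (into S'): u₁ = (0.9276+0.361)/(1+0.9276×0.361) = 0.96534.
Stage 2 (into S): u = (0.96534+0.4265)/(1+0.96534×0.4265) = 0.98592, so the speed is 0.986c.

0.986c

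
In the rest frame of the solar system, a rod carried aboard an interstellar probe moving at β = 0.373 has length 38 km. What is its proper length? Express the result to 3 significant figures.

γ = 1/√(1 − β²) = 1/√(1 − 0.139129) = 1/√0.860871 = 1/0.927831 = 1.0778.
Proper length: L₀ = γ·L = 1.0778 × 38 = 41.0 km.

41.0 km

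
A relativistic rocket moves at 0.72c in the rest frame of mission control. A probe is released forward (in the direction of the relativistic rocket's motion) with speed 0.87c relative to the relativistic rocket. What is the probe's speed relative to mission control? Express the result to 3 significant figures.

0.978c

Relativistic velocity addition: u = (u' + v)/(1 + u'v/c²), with u' = 0.87c and v = 0.72c.
Numerator: 0.87 + 0.72 = 1.59. Denominator: 1 + (0.87)(0.72) = 1.6264.
u = 1.59/1.6264 = 0.97762, so the speed is 0.978c.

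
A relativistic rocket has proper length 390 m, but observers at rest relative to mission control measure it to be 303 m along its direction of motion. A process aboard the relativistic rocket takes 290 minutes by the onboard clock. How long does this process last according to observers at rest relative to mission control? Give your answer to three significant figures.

373 minutes

Length contraction gives γ = L₀/L = 390/303 = 1.28713.
Δt = γΔτ = 1.28713 × 290 = 373 minutes.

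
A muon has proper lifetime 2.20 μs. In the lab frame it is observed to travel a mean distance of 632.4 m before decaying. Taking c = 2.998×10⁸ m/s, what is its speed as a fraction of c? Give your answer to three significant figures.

d = βγcτ ⇒ βγ = d/(cτ) = 632.4 m / (659.56 m) = 0.95882.
β = (βγ)/√(1+(βγ)²) = 0.95882/√1.919336 = 0.692.

0.692c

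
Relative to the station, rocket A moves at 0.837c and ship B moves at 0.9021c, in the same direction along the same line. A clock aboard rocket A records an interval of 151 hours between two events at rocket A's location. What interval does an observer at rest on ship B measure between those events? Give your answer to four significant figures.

Speed of rocket A in ship B's frame: u = (v_A − v_B)/(1 − v_A v_B/c²) = (0.837 − 0.9021)/(1 − 0.837×0.9021) = −0.0651/0.2449423 = −0.26578; |u| = 0.26578c.
γ for this relative speed: γ = 1/√(1 − 0.070639) = 1.0373.
The clock on rocket A records proper time, so ship B measures Δt = γΔτ = 1.0373 × 151 = 156.6 hours.

156.6 hours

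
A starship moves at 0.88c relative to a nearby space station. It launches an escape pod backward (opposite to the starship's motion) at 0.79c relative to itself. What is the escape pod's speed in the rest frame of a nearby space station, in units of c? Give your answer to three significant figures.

Relativistic velocity addition: u = (u' + v)/(1 + u'v/c²), with u' = −0.79c and v = 0.88c.
Numerator: −0.79 + 0.88 = 0.09. Denominator: 1 + (−0.79)(0.88) = 0.3048.
u = 0.09/0.3048 = 0.29528, so the speed is 0.295c.

0.295c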